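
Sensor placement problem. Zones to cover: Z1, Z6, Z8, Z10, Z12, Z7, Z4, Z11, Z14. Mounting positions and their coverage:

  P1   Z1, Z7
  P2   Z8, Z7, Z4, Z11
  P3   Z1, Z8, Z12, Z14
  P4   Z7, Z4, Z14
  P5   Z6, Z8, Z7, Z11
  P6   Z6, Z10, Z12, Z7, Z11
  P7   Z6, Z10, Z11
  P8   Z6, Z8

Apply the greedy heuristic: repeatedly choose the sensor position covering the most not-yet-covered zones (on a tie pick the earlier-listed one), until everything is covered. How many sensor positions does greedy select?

3

Pick 1: P6 covers 5 new zones (Z6, Z10, Z12, Z7, Z11).
Pick 2: P3 covers 3 new zones (Z1, Z8, Z14).
Pick 3: P2 covers 1 new zones (Z4).
Greedy uses 3 sensor positions.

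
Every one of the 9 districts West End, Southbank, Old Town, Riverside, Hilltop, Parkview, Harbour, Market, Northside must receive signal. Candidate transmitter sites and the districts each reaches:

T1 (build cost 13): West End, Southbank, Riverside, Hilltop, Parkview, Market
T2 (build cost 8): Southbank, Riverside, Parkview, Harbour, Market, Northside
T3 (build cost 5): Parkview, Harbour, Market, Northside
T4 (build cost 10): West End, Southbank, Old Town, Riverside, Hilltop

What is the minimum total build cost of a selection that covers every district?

15

T3, T4 cover every district at build cost 5 + 10 = 15.
Any cover uses at least 2 transmitter sites; among all covering selections none totals below 15.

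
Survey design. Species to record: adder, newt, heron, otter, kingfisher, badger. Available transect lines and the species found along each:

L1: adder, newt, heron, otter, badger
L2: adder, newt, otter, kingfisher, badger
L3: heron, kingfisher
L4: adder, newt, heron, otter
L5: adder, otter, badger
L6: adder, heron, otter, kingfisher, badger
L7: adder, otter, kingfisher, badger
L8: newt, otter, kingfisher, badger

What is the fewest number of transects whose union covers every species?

2

L1, L2 together cover {adder, newt, heron, otter, kingfisher, badger} — every species.
No single transect contains all 6 species, so 2 is optimal.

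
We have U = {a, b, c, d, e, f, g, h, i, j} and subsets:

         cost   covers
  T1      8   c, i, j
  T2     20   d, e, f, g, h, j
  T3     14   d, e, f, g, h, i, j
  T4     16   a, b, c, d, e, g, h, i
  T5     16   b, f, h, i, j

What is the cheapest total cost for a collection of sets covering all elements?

30

T3, T4 cover every element at cost 14 + 16 = 30.
Any cover uses at least 2 sets; among all covering selections none totals below 30.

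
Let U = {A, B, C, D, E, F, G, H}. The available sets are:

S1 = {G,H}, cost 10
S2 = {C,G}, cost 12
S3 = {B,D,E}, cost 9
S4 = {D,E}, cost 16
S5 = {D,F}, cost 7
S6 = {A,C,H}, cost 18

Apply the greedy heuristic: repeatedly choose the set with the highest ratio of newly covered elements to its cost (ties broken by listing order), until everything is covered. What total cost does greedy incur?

44

Pick 1: S3 adds 3 new (B, D, E) at cost 9 (ratio 3/9).
Pick 2: S1 adds 2 new (G, H) at cost 10 (ratio 2/10).
Pick 3: S5 adds 1 new (F) at cost 7 (ratio 1/7).
Pick 4: S6 adds 2 new (A, C) at cost 18 (ratio 2/18).
Greedy total cost: 9 + 10 + 7 + 18 = 44.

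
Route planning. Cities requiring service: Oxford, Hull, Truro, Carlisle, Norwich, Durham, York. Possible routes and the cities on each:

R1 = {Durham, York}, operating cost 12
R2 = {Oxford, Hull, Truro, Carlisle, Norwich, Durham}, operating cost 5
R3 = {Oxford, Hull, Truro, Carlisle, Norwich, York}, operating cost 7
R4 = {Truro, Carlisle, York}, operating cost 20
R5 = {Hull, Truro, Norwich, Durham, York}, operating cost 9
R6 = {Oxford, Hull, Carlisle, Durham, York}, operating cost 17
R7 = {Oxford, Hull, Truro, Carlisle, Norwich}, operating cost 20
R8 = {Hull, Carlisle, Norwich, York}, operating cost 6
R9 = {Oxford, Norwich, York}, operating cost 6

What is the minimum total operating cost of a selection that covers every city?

R2, R8 cover every city at operating cost 5 + 6 = 11.
Any cover uses at least 2 routes; among all covering selections none totals below 11.

11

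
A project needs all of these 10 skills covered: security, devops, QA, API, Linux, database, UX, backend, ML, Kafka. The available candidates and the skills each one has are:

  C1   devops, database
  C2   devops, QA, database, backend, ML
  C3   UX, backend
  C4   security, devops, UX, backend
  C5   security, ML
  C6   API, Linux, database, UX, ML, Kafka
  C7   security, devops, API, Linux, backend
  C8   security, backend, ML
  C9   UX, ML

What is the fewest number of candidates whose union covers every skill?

3

C2, C4, C6 together cover {security, devops, QA, API, Linux, database, UX, backend, ML, Kafka} — every skill.
No 2 of the 9 candidates cover everything (all 36 pairs fall short), so 3 is minimum.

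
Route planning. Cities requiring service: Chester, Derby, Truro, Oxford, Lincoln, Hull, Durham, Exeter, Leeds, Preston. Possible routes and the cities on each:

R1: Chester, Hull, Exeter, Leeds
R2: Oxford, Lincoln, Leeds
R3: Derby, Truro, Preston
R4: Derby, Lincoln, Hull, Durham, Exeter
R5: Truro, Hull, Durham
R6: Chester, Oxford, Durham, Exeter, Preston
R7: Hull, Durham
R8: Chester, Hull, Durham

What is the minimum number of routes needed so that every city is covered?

R1, R2, R3, R4 together cover {Chester, Derby, Truro, Oxford, Lincoln, Hull, Durham, Exeter, Leeds, Preston} — every city.
No 3 of the 8 routes cover everything (all 56 triples fall short), so 4 is minimum.

4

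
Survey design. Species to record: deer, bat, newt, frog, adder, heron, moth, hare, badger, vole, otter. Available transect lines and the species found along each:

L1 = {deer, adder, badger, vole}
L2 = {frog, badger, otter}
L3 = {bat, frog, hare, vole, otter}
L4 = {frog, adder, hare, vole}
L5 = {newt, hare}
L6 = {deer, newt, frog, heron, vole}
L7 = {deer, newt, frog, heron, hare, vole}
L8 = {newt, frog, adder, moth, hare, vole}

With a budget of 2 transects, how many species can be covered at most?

Choosing L1, L3 covers {deer, bat, frog, adder, hare, badger, vole, otter} — 8 species.
No choice of 2 transects does better; here newt, heron, moth are left uncovered.

8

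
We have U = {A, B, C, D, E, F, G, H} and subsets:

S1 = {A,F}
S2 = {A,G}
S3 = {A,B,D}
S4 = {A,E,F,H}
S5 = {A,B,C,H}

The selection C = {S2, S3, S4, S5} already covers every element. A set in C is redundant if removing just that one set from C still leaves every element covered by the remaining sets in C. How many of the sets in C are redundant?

Drop S2: G uncovered — not redundant.
Drop S3: D uncovered — not redundant.
Drop S4: E, F uncovered — not redundant.
Drop S5: C uncovered — not redundant.
None of the sets in C is redundant.

0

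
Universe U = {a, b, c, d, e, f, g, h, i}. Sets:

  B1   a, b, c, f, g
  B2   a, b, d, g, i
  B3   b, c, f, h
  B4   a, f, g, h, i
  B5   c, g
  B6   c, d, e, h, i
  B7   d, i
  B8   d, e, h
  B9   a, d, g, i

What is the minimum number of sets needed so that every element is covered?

2

B1, B6 together cover {a, b, c, d, e, f, g, h, i} — every element.
No single set contains all 9 elements, so 2 is optimal.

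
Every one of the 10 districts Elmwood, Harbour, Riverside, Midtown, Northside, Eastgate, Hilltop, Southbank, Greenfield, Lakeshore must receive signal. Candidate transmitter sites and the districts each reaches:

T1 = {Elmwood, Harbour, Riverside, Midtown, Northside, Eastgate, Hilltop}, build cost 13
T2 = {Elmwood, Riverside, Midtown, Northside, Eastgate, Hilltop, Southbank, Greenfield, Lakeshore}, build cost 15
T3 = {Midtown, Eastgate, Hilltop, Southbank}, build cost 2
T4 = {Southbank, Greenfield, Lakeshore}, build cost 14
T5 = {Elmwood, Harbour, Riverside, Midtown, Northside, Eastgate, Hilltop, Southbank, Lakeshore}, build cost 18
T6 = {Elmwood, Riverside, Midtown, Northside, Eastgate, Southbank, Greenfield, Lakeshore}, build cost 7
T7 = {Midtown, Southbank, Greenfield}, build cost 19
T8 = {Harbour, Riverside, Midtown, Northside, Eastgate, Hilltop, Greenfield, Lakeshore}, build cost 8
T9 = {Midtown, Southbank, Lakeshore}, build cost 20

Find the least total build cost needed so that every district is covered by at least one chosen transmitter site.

15

T6, T8 cover every district at build cost 7 + 8 = 15.
Any cover uses at least 2 transmitter sites; among all covering selections none totals below 15.
Greedy by coverage-per-build cost would pick T3, T6, T8 for 17 — worse than the optimum 15.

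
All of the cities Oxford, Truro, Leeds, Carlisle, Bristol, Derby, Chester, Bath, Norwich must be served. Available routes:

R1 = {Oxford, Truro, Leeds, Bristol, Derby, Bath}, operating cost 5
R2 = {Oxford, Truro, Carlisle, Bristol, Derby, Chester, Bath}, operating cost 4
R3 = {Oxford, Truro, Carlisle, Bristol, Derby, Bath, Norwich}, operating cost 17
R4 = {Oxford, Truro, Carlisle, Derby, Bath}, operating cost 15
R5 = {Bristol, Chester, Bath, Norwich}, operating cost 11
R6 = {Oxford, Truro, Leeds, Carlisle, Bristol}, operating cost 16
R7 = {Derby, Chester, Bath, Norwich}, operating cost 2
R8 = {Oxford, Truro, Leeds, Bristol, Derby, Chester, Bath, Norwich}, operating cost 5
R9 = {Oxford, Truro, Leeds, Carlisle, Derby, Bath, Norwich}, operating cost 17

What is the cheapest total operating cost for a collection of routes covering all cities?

R2, R8 cover every city at operating cost 4 + 5 = 9.
Any cover uses at least 2 routes; among all covering selections none totals below 9.
Greedy by coverage-per-operating cost would pick R7, R2, R1 for 11 — worse than the optimum 9.

9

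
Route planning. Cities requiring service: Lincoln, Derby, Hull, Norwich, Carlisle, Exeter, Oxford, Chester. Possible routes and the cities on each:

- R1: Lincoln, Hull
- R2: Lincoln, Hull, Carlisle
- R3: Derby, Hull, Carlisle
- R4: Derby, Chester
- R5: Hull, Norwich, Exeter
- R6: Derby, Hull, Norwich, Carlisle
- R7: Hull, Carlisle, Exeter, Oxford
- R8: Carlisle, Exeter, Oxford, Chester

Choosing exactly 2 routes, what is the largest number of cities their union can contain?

7

Choosing R6, R8 covers {Derby, Hull, Norwich, Carlisle, Exeter, Oxford, Chester} — 7 cities.
No choice of 2 routes does better; here Lincoln is left uncovered.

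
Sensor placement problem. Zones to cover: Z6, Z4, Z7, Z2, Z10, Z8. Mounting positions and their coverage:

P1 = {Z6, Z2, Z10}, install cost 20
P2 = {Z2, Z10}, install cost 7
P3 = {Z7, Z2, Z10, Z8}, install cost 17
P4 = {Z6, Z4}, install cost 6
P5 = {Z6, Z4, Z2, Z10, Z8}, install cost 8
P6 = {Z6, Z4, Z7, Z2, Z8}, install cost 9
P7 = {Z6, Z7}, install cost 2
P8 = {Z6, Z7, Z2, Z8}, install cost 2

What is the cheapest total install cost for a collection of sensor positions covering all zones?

P5, P7 cover every zone at install cost 8 + 2 = 10.
Any cover uses at least 2 sensor positions; among all covering selections none totals below 10.

10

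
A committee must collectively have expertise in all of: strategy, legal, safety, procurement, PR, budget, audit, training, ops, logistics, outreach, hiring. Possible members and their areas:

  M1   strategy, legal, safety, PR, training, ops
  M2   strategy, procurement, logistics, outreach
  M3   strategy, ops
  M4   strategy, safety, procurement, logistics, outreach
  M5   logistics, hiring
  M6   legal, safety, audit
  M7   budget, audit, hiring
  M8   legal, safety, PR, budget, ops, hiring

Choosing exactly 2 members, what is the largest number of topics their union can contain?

10

Choosing M2, M8 covers {strategy, legal, safety, procurement, PR, budget, ops, logistics, outreach, hiring} — 10 topics.
No choice of 2 members does better; here audit, training are left uncovered.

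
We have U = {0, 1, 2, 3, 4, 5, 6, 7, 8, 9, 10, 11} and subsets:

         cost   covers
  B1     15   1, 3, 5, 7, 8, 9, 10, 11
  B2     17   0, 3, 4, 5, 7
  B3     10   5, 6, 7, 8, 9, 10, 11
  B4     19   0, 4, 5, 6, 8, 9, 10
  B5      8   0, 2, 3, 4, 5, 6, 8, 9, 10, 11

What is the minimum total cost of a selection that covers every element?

23

B1, B5 cover every element at cost 15 + 8 = 23.
Any cover uses at least 2 sets; among all covering selections none totals below 23.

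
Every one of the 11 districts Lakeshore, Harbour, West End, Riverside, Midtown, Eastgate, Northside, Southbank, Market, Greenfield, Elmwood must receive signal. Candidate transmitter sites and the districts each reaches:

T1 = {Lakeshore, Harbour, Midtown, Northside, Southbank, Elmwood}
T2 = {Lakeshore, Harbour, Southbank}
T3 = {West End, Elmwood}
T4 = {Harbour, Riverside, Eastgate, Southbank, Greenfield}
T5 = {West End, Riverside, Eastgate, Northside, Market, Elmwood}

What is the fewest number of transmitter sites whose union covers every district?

3

T1, T4, T5 together cover {Lakeshore, Harbour, West End, Riverside, Midtown, Eastgate, Northside, Southbank, Market, Greenfield, Elmwood} — every district.
No 2 of the 5 transmitter sites cover everything (all 10 pairs fall short), so 3 is minimum.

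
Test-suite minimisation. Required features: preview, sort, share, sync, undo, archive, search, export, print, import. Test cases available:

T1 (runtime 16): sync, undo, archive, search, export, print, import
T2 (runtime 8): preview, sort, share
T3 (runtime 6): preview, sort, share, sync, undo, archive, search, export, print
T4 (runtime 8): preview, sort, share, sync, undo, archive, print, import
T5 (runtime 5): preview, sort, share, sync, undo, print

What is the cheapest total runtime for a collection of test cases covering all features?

T3, T4 cover every feature at runtime 6 + 8 = 14.
Any cover uses at least 2 test cases; among all covering selections none totals below 14.

14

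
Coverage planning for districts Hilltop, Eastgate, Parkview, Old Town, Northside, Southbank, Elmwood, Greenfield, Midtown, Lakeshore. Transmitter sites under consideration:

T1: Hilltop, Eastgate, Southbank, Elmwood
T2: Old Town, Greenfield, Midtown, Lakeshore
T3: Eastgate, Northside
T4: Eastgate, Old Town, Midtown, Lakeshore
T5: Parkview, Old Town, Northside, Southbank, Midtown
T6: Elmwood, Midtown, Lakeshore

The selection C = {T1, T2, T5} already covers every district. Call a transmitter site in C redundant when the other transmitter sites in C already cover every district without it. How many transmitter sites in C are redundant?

0

Drop T1: Hilltop, Eastgate, Elmwood uncovered — not redundant.
Drop T2: Greenfield, Lakeshore uncovered — not redundant.
Drop T5: Parkview, Northside uncovered — not redundant.
None of the transmitter sites in C is redundant.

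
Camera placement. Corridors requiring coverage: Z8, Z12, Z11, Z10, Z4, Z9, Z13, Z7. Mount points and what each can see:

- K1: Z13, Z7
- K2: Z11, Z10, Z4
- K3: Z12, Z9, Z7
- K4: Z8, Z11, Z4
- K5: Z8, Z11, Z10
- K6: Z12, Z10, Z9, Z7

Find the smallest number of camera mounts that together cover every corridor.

K1, K4, K6 together cover {Z8, Z12, Z11, Z10, Z4, Z9, Z13, Z7} — every corridor.
No 2 of the 6 camera mounts cover everything (all 15 pairs fall short), so 3 is minimum.

3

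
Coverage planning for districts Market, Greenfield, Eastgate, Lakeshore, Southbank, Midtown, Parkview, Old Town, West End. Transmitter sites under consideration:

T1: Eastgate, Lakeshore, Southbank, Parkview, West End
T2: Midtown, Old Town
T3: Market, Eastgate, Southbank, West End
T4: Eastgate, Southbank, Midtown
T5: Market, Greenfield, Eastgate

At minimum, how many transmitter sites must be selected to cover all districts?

3

T1, T2, T5 together cover {Market, Greenfield, Eastgate, Lakeshore, Southbank, Midtown, Parkview, Old Town, West End} — every district.
No 2 of the 5 transmitter sites cover everything (all 10 pairs fall short), so 3 is minimum.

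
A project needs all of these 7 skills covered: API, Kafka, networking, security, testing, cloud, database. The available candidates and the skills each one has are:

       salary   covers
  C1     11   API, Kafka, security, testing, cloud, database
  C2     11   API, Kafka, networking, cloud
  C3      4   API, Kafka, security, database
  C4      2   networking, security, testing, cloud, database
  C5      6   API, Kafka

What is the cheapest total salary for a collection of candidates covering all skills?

C3, C4 cover every skill at salary 4 + 2 = 6.
Any cover uses at least 2 candidates; among all covering selections none totals below 6.

6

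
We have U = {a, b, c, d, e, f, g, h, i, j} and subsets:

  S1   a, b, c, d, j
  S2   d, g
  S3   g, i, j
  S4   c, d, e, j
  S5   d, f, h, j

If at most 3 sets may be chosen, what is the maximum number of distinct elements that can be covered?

9

Choosing S1, S3, S5 covers {a, b, c, d, f, g, h, i, j} — 9 elements.
No choice of 3 sets does better; here e is left uncovered.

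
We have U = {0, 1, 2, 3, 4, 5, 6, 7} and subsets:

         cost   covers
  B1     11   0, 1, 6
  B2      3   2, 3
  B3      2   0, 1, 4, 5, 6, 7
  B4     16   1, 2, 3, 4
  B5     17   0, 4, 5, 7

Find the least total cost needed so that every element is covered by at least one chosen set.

5

B2, B3 cover every element at cost 3 + 2 = 5.
Any cover uses at least 2 sets; among all covering selections none totals below 5.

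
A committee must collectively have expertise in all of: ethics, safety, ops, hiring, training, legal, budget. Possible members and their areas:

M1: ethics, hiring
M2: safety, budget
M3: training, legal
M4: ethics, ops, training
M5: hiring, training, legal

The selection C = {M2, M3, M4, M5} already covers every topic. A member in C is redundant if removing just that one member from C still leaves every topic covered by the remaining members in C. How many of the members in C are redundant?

1

Drop M2: safety, budget uncovered — not redundant.
Drop M3: the rest still cover every topic — redundant.
Drop M4: ethics, ops uncovered — not redundant.
Drop M5: hiring uncovered — not redundant.
1 redundant: M3.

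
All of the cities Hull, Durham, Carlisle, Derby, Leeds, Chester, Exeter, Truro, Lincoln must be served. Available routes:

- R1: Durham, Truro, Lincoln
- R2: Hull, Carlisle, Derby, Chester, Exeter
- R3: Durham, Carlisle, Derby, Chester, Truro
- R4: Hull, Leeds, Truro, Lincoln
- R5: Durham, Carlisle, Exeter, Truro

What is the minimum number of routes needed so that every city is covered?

R1, R2, R4 together cover {Hull, Durham, Carlisle, Derby, Leeds, Chester, Exeter, Truro, Lincoln} — every city.
No 2 of the 5 routes cover everything (all 10 pairs fall short), so 3 is minimum.

3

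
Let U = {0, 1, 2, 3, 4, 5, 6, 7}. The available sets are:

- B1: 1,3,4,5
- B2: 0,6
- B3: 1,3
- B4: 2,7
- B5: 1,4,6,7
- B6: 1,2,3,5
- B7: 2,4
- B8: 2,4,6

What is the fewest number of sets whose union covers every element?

3

B1, B2, B4 together cover {0, 1, 2, 3, 4, 5, 6, 7} — every element.
No 2 of the 8 sets cover everything (all 28 pairs fall short), so 3 is minimum.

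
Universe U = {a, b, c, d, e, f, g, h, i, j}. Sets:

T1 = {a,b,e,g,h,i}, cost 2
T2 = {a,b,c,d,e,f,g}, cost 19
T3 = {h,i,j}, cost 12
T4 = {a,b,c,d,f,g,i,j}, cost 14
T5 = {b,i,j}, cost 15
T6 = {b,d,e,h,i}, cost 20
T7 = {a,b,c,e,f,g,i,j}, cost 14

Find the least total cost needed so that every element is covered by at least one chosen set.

T1, T4 cover every element at cost 2 + 14 = 16.
Any cover uses at least 2 sets; among all covering selections none totals below 16.

16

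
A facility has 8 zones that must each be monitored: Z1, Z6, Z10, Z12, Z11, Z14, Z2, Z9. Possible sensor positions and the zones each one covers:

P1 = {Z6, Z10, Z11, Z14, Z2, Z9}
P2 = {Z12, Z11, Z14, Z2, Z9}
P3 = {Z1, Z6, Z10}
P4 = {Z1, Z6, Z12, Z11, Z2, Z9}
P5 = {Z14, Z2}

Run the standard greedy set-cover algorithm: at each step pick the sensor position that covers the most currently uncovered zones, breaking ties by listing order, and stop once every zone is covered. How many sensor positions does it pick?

2

Pick 1: P1 covers 6 new zones (Z6, Z10, Z11, Z14, Z2, Z9).
Pick 2: P4 covers 2 new zones (Z1, Z12).
Greedy uses 2 sensor positions.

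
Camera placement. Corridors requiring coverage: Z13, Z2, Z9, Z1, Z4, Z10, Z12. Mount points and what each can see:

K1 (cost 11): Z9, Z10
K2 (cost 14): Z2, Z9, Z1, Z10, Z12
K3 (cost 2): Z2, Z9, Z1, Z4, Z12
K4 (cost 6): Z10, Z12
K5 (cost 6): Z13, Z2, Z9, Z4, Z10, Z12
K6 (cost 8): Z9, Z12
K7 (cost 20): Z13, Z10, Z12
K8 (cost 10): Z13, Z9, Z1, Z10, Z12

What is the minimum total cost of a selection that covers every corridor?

8

K3, K5 cover every corridor at cost 2 + 6 = 8.
Any cover uses at least 2 camera mounts; among all covering selections none totals below 8.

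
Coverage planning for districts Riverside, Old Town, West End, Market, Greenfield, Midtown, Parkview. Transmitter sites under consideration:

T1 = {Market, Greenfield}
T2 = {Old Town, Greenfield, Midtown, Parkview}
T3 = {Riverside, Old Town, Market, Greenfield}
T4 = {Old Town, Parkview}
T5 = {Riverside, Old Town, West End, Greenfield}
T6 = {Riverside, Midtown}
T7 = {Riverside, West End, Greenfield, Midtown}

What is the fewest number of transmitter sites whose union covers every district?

T1, T2, T5 together cover {Riverside, Old Town, West End, Market, Greenfield, Midtown, Parkview} — every district.
No 2 of the 7 transmitter sites cover everything (all 21 pairs fall short), so 3 is minimum.

3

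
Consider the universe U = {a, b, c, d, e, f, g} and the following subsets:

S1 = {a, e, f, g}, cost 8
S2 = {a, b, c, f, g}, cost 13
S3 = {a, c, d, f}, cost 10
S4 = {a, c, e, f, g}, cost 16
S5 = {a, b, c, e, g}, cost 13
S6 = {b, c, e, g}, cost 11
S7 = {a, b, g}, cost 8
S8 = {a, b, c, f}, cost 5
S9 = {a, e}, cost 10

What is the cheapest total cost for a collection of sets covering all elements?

S3, S6 cover every element at cost 10 + 11 = 21.
Any cover uses at least 2 sets; among all covering selections none totals below 21.
Greedy by coverage-per-cost would pick S8, S1, S3 for 23 — worse than the optimum 21.

21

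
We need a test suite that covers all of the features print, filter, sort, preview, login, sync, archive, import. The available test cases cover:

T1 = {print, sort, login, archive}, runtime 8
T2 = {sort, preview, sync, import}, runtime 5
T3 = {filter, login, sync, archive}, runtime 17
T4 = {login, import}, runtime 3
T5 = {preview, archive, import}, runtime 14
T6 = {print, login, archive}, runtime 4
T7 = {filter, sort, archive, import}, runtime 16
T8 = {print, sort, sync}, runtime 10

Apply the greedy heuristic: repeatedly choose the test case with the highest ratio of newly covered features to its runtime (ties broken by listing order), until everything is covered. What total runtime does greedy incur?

25

Pick 1: T2 adds 4 new (sort, preview, sync, import) at runtime 5 (ratio 4/5).
Pick 2: T6 adds 3 new (print, login, archive) at runtime 4 (ratio 3/4).
Pick 3: T7 adds 1 new (filter) at runtime 16 (ratio 1/16).
Greedy total runtime: 5 + 4 + 16 = 25.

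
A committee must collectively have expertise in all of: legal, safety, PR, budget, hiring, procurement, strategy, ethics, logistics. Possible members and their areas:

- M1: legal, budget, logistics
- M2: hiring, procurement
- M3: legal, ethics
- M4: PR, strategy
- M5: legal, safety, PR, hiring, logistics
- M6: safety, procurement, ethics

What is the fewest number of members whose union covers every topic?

4

M1, M2, M4, M6 together cover {legal, safety, PR, budget, hiring, procurement, strategy, ethics, logistics} — every topic.
No 3 of the 6 members cover everything (all 20 triples fall short), so 4 is minimum.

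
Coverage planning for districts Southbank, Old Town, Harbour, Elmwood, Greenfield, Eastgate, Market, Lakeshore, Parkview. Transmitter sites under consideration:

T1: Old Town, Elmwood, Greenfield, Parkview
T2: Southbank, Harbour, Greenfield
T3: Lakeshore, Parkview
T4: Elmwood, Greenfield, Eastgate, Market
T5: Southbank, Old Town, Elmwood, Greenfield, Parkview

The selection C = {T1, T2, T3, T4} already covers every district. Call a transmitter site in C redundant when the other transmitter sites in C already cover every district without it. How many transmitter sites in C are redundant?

Drop T1: Old Town uncovered — not redundant.
Drop T2: Southbank, Harbour uncovered — not redundant.
Drop T3: Lakeshore uncovered — not redundant.
Drop T4: Eastgate, Market uncovered — not redundant.
None of the transmitter sites in C is redundant.

0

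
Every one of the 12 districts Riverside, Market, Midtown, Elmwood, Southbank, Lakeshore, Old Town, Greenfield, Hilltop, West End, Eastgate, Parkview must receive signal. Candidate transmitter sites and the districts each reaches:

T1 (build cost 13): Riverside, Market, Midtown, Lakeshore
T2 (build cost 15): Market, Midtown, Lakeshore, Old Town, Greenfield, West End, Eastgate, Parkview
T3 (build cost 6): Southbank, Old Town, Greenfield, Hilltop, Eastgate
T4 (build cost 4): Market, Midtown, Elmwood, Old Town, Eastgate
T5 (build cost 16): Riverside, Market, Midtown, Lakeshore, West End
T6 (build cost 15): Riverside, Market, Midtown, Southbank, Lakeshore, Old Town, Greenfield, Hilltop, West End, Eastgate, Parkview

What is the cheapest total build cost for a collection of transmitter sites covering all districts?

19

T4, T6 cover every district at build cost 4 + 15 = 19.
Any cover uses at least 2 transmitter sites; among all covering selections none totals below 19.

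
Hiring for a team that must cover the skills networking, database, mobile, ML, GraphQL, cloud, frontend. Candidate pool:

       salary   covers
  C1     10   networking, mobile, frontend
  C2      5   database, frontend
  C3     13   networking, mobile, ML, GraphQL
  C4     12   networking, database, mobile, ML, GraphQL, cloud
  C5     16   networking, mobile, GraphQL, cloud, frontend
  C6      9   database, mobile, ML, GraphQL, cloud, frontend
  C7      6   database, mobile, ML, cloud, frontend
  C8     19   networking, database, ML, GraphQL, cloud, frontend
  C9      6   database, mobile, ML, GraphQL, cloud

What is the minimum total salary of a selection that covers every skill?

C1, C9 cover every skill at salary 10 + 6 = 16.
Any cover uses at least 2 candidates; among all covering selections none totals below 16.

16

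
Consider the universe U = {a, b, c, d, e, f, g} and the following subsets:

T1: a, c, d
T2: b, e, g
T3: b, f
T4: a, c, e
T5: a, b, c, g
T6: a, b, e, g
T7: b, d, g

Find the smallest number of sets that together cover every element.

3

T1, T2, T3 together cover {a, b, c, d, e, f, g} — every element.
No 2 of the 7 sets cover everything (all 21 pairs fall short), so 3 is minimum.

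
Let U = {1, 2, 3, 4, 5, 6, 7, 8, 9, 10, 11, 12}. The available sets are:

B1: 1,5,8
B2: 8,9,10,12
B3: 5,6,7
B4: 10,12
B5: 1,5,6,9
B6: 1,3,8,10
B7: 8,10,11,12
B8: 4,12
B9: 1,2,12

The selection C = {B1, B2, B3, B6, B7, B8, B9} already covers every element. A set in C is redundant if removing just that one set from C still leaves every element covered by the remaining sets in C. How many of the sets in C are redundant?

1

Drop B1: the rest still cover every element — redundant.
Drop B2: 9 uncovered — not redundant.
Drop B3: 6, 7 uncovered — not redundant.
Drop B6: 3 uncovered — not redundant.
Drop B7: 11 uncovered — not redundant.
Drop B8: 4 uncovered — not redundant.
Drop B9: 2 uncovered — not redundant.
1 redundant: B1.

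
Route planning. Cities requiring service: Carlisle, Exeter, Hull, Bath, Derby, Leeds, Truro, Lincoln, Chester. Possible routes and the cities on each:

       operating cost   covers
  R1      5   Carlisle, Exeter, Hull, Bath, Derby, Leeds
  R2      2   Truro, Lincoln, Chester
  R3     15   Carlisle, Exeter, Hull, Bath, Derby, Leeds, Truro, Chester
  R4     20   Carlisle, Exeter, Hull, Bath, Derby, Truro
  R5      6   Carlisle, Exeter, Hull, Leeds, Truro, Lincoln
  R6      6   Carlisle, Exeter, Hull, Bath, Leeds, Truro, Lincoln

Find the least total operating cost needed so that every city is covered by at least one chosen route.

R1, R2 cover every city at operating cost 5 + 2 = 7.
Any cover uses at least 2 routes; among all covering selections none totals below 7.

7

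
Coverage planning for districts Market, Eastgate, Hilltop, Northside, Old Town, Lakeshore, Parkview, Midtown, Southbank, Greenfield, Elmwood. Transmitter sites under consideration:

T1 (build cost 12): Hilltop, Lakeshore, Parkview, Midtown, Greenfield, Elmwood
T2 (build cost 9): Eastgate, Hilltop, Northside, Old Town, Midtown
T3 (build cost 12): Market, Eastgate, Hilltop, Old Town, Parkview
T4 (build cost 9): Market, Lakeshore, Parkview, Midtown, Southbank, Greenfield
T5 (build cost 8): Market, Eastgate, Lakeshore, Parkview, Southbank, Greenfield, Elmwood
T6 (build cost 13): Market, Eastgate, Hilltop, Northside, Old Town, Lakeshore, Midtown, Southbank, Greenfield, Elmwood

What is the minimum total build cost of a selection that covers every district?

T2, T5 cover every district at build cost 9 + 8 = 17.
Any cover uses at least 2 transmitter sites; among all covering selections none totals below 17.

17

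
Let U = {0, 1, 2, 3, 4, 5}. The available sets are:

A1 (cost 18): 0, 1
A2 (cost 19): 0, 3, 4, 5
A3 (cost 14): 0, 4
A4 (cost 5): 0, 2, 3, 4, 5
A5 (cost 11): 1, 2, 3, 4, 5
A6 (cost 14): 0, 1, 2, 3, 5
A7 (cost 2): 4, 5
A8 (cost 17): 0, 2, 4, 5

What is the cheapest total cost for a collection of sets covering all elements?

16

A4, A5 cover every element at cost 5 + 11 = 16.
Any cover uses at least 2 sets; among all covering selections none totals below 16.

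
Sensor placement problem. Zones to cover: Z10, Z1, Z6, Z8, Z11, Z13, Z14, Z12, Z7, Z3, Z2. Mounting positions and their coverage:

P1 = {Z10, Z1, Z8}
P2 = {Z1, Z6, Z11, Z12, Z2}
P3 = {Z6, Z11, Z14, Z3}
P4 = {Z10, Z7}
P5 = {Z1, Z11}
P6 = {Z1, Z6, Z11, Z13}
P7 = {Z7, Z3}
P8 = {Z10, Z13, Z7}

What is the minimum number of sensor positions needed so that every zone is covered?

P1, P2, P3, P8 together cover {Z10, Z1, Z6, Z8, Z11, Z13, Z14, Z12, Z7, Z3, Z2} — every zone.
No 3 of the 8 sensor positions cover everything (all 56 triples fall short), so 4 is minimum.

4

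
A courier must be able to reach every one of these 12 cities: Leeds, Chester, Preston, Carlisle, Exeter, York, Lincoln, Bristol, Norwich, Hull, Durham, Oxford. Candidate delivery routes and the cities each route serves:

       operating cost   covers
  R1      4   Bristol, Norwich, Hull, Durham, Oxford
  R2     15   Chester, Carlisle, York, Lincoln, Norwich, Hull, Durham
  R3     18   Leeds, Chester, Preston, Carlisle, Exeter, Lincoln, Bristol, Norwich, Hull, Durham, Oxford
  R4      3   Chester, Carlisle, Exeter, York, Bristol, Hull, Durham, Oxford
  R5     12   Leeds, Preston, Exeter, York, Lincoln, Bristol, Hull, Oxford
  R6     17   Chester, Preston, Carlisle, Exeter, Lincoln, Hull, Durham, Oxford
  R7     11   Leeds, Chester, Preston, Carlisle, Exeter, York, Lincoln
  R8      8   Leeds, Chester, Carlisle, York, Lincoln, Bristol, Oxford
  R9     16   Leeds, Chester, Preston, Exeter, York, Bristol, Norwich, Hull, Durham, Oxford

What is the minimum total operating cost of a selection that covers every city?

R1, R7 cover every city at operating cost 4 + 11 = 15.
Any cover uses at least 2 routes; among all covering selections none totals below 15.
Greedy by coverage-per-operating cost would pick R4, R7, R1 for 18 — worse than the optimum 15.

15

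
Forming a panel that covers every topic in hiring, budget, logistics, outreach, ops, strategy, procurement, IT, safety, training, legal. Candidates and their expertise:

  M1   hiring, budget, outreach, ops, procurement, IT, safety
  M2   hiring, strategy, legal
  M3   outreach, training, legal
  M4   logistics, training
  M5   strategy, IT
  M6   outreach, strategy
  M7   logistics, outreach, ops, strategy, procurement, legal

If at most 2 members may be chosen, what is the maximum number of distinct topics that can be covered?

Choosing M1, M7 covers {hiring, budget, logistics, outreach, ops, strategy, procurement, IT, safety, legal} — 10 topics.
No choice of 2 members does better; here training is left uncovered.

10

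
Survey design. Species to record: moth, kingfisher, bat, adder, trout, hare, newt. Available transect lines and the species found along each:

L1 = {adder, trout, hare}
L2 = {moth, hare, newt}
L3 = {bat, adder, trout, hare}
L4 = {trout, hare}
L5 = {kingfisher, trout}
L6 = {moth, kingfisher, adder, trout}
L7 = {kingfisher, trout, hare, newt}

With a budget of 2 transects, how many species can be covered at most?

6

Choosing L2, L3 covers {moth, bat, adder, trout, hare, newt} — 6 species.
No choice of 2 transects does better; here kingfisher is left uncovered.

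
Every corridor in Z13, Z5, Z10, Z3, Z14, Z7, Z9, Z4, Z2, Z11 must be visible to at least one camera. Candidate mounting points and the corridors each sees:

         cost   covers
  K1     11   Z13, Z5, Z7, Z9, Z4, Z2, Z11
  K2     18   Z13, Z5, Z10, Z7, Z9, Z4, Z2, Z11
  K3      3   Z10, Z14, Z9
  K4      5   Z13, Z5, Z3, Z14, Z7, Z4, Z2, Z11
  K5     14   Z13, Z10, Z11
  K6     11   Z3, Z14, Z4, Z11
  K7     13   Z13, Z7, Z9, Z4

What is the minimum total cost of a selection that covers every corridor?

8

K3, K4 cover every corridor at cost 3 + 5 = 8.
Any cover uses at least 2 camera mounts; among all covering selections none totals below 8.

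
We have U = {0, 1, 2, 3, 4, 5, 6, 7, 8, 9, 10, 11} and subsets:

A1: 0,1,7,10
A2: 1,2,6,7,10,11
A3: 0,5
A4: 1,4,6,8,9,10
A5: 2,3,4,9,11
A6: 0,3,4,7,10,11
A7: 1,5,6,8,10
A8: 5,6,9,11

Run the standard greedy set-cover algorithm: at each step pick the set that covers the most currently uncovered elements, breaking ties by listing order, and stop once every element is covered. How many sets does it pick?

Pick 1: A2 covers 6 new elements (1, 2, 6, 7, 10, 11).
Pick 2: A4 covers 3 new elements (4, 8, 9).
Pick 3: A3 covers 2 new elements (0, 5).
Pick 4: A5 covers 1 new elements (3).
Greedy uses 4 sets. (The true minimum is 3.)

4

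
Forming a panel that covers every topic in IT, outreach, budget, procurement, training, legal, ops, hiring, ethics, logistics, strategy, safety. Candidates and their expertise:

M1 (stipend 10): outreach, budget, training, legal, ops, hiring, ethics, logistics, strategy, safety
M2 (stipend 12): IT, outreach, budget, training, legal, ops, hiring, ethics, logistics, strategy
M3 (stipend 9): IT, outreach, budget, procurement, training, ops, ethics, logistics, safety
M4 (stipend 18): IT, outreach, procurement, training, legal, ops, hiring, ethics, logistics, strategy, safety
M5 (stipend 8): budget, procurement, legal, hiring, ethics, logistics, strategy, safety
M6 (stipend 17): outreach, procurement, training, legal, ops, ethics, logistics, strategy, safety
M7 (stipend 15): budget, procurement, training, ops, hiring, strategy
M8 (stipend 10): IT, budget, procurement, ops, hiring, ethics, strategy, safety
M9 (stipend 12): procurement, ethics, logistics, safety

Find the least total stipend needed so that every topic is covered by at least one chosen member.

M3, M5 cover every topic at stipend 9 + 8 = 17.
Any cover uses at least 2 members; among all covering selections none totals below 17.

17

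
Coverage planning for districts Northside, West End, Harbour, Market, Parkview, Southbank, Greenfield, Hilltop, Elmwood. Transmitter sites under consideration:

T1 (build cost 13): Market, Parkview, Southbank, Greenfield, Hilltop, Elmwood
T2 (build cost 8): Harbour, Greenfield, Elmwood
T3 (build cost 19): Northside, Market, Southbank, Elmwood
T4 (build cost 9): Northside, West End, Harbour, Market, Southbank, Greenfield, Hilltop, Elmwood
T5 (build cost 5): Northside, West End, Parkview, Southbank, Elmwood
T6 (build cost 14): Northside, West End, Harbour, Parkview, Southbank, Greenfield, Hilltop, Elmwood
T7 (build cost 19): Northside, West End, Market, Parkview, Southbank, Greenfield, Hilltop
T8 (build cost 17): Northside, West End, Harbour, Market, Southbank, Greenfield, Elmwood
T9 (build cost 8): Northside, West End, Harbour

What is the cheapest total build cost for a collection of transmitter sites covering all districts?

14

T4, T5 cover every district at build cost 9 + 5 = 14.
Any cover uses at least 2 transmitter sites; among all covering selections none totals below 14.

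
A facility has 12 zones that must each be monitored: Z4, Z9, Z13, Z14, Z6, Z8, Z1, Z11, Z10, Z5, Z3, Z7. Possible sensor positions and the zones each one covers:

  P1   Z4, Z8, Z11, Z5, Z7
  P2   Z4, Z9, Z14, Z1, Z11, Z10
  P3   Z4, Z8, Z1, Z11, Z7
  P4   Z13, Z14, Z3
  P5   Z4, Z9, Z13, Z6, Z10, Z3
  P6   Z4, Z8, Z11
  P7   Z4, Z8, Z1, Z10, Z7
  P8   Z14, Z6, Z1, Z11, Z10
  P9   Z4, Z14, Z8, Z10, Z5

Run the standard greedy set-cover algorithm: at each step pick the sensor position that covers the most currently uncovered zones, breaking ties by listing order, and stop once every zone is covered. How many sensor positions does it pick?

Pick 1: P2 covers 6 new zones (Z4, Z9, Z14, Z1, Z11, Z10).
Pick 2: P1 covers 3 new zones (Z8, Z5, Z7).
Pick 3: P5 covers 3 new zones (Z13, Z6, Z3).
Greedy uses 3 sensor positions.

3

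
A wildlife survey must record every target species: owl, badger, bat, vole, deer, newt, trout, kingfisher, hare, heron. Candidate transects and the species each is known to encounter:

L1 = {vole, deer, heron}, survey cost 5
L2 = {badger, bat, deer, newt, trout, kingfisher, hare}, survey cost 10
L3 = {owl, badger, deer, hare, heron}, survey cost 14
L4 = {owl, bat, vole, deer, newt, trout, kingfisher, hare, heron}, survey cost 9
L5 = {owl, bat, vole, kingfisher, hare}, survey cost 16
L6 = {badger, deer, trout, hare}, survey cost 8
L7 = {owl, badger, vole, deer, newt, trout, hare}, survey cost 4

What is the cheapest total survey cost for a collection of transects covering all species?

13

L4, L7 cover every species at survey cost 9 + 4 = 13.
Any cover uses at least 2 transects; among all covering selections none totals below 13.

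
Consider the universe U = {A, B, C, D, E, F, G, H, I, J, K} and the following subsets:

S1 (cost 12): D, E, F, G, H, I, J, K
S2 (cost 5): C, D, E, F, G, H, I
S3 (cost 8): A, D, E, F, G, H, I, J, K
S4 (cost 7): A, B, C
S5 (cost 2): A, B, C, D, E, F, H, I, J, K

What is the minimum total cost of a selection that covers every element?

S2, S5 cover every element at cost 5 + 2 = 7.
Any cover uses at least 2 sets; among all covering selections none totals below 7.

7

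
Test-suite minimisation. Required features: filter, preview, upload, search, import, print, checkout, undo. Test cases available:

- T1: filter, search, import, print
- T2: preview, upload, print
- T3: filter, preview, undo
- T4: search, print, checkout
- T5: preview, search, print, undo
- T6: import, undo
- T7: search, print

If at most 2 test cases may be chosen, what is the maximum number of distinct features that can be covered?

6

Choosing T1, T2 covers {filter, preview, upload, search, import, print} — 6 features.
No choice of 2 test cases does better; here checkout, undo are left uncovered.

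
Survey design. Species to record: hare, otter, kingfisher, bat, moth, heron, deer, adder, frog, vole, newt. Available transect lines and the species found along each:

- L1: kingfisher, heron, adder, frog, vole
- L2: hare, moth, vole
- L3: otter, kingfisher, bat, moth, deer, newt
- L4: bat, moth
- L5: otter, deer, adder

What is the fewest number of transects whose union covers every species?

L1, L2, L3 together cover {hare, otter, kingfisher, bat, moth, heron, deer, adder, frog, vole, newt} — every species.
No 2 of the 5 transects cover everything (all 10 pairs fall short), so 3 is minimum.

3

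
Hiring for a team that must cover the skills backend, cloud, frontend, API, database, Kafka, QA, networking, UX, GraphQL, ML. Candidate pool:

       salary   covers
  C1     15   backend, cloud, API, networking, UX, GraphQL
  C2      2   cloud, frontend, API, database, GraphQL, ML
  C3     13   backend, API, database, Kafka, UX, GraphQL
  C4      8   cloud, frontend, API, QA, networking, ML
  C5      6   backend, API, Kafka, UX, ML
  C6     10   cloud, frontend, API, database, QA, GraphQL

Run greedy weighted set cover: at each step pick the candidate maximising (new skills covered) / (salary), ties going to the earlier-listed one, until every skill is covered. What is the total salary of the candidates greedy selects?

Pick 1: C2 adds 6 new (cloud, frontend, API, database, GraphQL, ML) at salary 2 (ratio 6/2).
Pick 2: C5 adds 3 new (backend, Kafka, UX) at salary 6 (ratio 3/6).
Pick 3: C4 adds 2 new (QA, networking) at salary 8 (ratio 2/8).
Greedy total salary: 2 + 6 + 8 = 16.

16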